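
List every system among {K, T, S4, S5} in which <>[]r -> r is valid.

S5-tableau for the negation ~(<>[]r -> r):
1. ~(<>[]r -> r), u
2. <>[]r, u
3. ~r, u
4. []r, v
5. r, u
Accessibility: uRu, uRv, vRu, vRv
Branch closes: r and ~r both at u.
Every branch closes (one shown): valid in S5.
S4-tableau for the negation ~(<>[]r -> r):
1. ~(<>[]r -> r), u
2. <>[]r, u
3. ~r, u
4. []r, v
5. r, v
Accessibility: uRu, uRv, vRv
Complete open branch: countermodel on an S4-frame, so not valid in S4, nor in K, T (the same frame is also a K-frame and a T-frame).

S5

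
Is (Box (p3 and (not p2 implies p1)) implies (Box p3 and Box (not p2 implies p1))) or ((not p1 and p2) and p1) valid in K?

Tableau for the negation not ((Box (p3 and (not p2 implies p1)) implies (Box p3 and Box (not p2 implies p1))) or ((not p1 and p2) and p1)):
1. not ((Box (p3 and (not p2 implies p1)) implies (Box p3 and Box (not p2 implies p1))) or ((not p1 and p2) and p1)), 0
2. not (Box (p3 and (not p2 implies p1)) implies (Box p3 and Box (not p2 implies p1))), 0   [neg-or-rule on 1]
3. not ((not p1 and p2) and p1), 0   [neg-or-rule on 1]
4. Box (p3 and (not p2 implies p1)), 0   [neg-implies-rule on 2]
5. not (Box p3 and Box (not p2 implies p1)), 0   [neg-implies-rule on 2]
6. not (not p1 and p2), 0   [neg-and-rule on 3 (branches; this branch)]
7. not Box (not p2 implies p1), 0   [neg-and-rule on 5 (branches; this branch)]
8. not p2, 0   [neg-and-rule on 6 (branches; this branch)]
9. not (not p2 implies p1), 1   [neg-Box-rule on 7: fresh world 1, 0R1]
10. not p2, 1   [neg-implies-rule on 9]
11. not p1, 1   [neg-implies-rule on 9]
12. p3 and (not p2 implies p1), 1   [Box-rule on 4 via 0R1]
13. p3, 1   [and-rule on 12]
14. not p2 implies p1, 1   [and-rule on 12]
15. p1, 1   [implies-rule on 14 (branches; this branch)]
Accessibility: 0R1
Branch closes: p1 and not p1 both at 1.
Every branch of the negation's tableau closes; the branch above is one of them.

Valid in K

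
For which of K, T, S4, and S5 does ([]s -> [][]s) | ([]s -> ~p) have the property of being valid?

S4, S5

T-tableau for the negation ~(([]s -> [][]s) | ([]s -> ~p)):
1. ~(([]s -> [][]s) | ([]s -> ~p)), w0
2. ~([]s -> [][]s), w0
3. ~([]s -> ~p), w0
4. []s, w0
5. ~[][]s, w0
6. p, w0
7. s, w0
8. ~[]s, w1
9. s, w1
10. ~s, w2
Accessibility: w0Rw0, w0Rw1, w1Rw1, w1Rw2, w2Rw2
Complete open branch: countermodel on a T-frame, so not valid in T, nor in K (the same frame is also a K-frame).
S4-tableau for the negation ~(([]s -> [][]s) | ([]s -> ~p)):
1. ~(([]s -> [][]s) | ([]s -> ~p)), w0
2. ~([]s -> [][]s), w0
3. ~([]s -> ~p), w0
4. []s, w0
5. ~[][]s, w0
6. p, w0
7. s, w0
8. ~[]s, w1
9. s, w1
10. ~s, w2
11. s, w2
Accessibility: w0Rw0, w0Rw1, w0Rw2, w1Rw1, w1Rw2, w2Rw2
Branch closes: s and ~s both at w2.
Every branch closes (one shown): valid in S4, hence also in S5 (every theorem of S4 is a theorem of S5).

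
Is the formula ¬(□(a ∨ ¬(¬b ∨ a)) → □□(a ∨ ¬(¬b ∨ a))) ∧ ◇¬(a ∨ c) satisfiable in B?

1. ¬(□(a ∨ ¬(¬b ∨ a)) → □□(a ∨ ¬(¬b ∨ a))) ∧ ◇¬(a ∨ c), 0
2. ¬(□(a ∨ ¬(¬b ∨ a)) → □□(a ∨ ¬(¬b ∨ a))), 0   [∧-rule on 1]
3. ◇¬(a ∨ c), 0   [∧-rule on 1]
4. □(a ∨ ¬(¬b ∨ a)), 0   [¬→-rule on 2]
5. ¬□□(a ∨ ¬(¬b ∨ a)), 0   [¬→-rule on 2]
6. a ∨ ¬(¬b ∨ a), 0   [□-rule on 4 via 0R0]
7. ¬(¬b ∨ a), 0   [∨-rule on 6 (branches; this branch)]
8. b, 0   [¬∨-rule on 7]
9. ¬a, 0   [¬∨-rule on 7]
10. ¬(a ∨ c), 1   [◇-rule on 3: fresh world 1, 0R1]
11. ¬a, 1   [¬∨-rule on 10]
12. ¬c, 1   [¬∨-rule on 10]
13. a ∨ ¬(¬b ∨ a), 1   [□-rule on 4 via 0R1]
14. ¬(¬b ∨ a), 1   [∨-rule on 13 (branches; this branch)]
15. b, 1   [¬∨-rule on 14]
16. ¬□(a ∨ ¬(¬b ∨ a)), 2   [¬□-rule on 5: fresh world 2, 0R2]
17. a ∨ ¬(¬b ∨ a), 2   [□-rule on 4 via 0R2]
18. ¬(¬b ∨ a), 2   [∨-rule on 17 (branches; this branch)]
19. b, 2   [¬∨-rule on 18]
20. ¬a, 2   [¬∨-rule on 18]
21. ¬(a ∨ ¬(¬b ∨ a)), 3   [¬□-rule on 16: fresh world 3, 2R3]
22. ¬a, 3   [¬∨-rule on 21]
23. ¬b ∨ a, 3   [¬∨-rule on 21]
24. ¬b, 3   [∨-rule on 23 (branches; this branch)]
Accessibility: 0R0, 0R1, 0R2, 1R0, 1R1, 2R0, 2R2, 2R3, 3R2, 3R3

Yes, satisfiable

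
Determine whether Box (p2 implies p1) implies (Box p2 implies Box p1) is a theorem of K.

Tableau for the negation not (Box (p2 implies p1) implies (Box p2 implies Box p1)):
1. not (Box (p2 implies p1) implies (Box p2 implies Box p1)), u
2. Box (p2 implies p1), u
3. not (Box p2 implies Box p1), u
4. Box p2, u
5. not Box p1, u
6. not p1, v
7. p2 implies p1, v
8. p2, v
9. p1, v
Accessibility: uRv
Branch closes: p1 and not p1 both at v.
All branches of the negation close; one closing branch shown above.

Valid in K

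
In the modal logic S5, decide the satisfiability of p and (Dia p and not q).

Satisfiable

1. p and (Dia p and not q), 0
2. p, 0   [and-rule on 1]
3. Dia p and not q, 0   [and-rule on 1]
4. Dia p, 0   [and-rule on 3]
5. not q, 0   [and-rule on 3]
6. p, 1   [Dia-rule on 4: fresh world 1, 0R1]
Accessibility: 0R0, 0R1, 1R0, 1R1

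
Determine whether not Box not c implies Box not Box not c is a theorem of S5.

Valid in S5

Tableau for the negation not (not Box not c implies Box not Box not c):
1. not (not Box not c implies Box not Box not c), u
2. not Box not c, u   [neg-implies-rule on 1]
3. not Box not Box not c, u   [neg-implies-rule on 1]
4. c, v   [neg-Box-rule on 2: fresh world v, uRv]
5. Box not c, w   [neg-Box-rule on 3: fresh world w, uRw]
6. not c, u   [Box-rule on 5 via wRu]
7. not c, v   [Box-rule on 5 via wRv]
Accessibility: uRu, uRv, uRw, vRu, vRv, vRw, wRu, wRv, wRw
Branch closes: c and not c both at v.
All branches of the negation close; one closing branch shown above.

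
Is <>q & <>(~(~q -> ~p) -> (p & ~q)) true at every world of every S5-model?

Not valid

Tableau for the negation ~(<>q & <>(~(~q -> ~p) -> (p & ~q))):
1. ~(<>q & <>(~(~q -> ~p) -> (p & ~q))), w0
2. ~<>q, w0
3. ~q, w0
Accessibility: w0Rw0
The negation has an open branch (countermodel exists).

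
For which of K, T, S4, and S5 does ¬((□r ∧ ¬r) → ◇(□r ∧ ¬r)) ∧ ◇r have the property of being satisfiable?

T-tableau for the formula:
1. ¬((□r ∧ ¬r) → ◇(□r ∧ ¬r)) ∧ ◇r, w0
2. ¬((□r ∧ ¬r) → ◇(□r ∧ ¬r)), w0
3. ◇r, w0
4. □r ∧ ¬r, w0
5. ¬◇(□r ∧ ¬r), w0
6. □r, w0
7. ¬r, w0
8. ¬(□r ∧ ¬r), w0
9. r, w0
Accessibility: w0Rw0
Branch closes: r and ¬r both at w0.
Every branch closes (one shown): unsatisfiable in T, hence also in S4, S5 (every S4/S5-frame is a T-frame).
K-tableau for the formula:
1. ¬((□r ∧ ¬r) → ◇(□r ∧ ¬r)) ∧ ◇r, w0
2. ¬((□r ∧ ¬r) → ◇(□r ∧ ¬r)), w0
3. ◇r, w0
4. □r ∧ ¬r, w0
5. ¬◇(□r ∧ ¬r), w0
6. □r, w0
7. ¬r, w0
8. r, w1
9. ¬(□r ∧ ¬r), w1
Accessibility: w0Rw1
Complete open branch: satisfiable in K.

K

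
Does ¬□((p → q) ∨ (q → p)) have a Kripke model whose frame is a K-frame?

No, unsatisfiable

1. ¬□((p → q) ∨ (q → p)), u
2. ¬((p → q) ∨ (q → p)), v
3. ¬(p → q), v
4. ¬(q → p), v
5. p, v
6. ¬q, v
7. q, v
8. ¬p, v
Accessibility: uRv
Branch closes: q and ¬q both at v.
(One branch shown.) All branches close.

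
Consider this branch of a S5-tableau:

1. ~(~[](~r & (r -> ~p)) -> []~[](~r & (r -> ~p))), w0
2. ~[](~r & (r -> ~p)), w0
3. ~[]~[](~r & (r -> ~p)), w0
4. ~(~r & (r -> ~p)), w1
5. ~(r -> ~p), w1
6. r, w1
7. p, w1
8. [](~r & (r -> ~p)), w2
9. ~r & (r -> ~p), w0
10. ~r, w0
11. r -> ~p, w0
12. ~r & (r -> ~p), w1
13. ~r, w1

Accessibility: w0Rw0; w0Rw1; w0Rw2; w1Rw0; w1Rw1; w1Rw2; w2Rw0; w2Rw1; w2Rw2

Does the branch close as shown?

Both r and ~r appear at w1.

Closed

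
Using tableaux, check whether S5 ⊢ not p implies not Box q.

Tableau for the negation not (not p implies not Box q):
1. not (not p implies not Box q), w0
2. not p, w0
3. Box q, w0
4. q, w0
Accessibility: w0Rw0
The negation has an open branch (countermodel exists).

No, not valid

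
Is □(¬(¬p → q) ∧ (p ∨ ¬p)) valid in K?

Not valid

Tableau for the negation ¬□(¬(¬p → q) ∧ (p ∨ ¬p)):
1. ¬□(¬(¬p → q) ∧ (p ∨ ¬p)), w0
2. ¬(¬(¬p → q) ∧ (p ∨ ¬p)), w1   [¬□-rule on 1: fresh world w1, w0Rw1]
3. ¬p → q, w1   [¬∧-rule on 2 (branches; this branch)]
4. q, w1   [→-rule on 3 (branches; this branch)]
Accessibility: w0Rw1
The negation has an open branch (countermodel exists).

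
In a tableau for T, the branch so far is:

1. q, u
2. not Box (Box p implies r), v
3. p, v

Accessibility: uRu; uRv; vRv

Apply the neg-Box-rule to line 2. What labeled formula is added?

a fresh world w with vRw, and not (Box p implies r) at w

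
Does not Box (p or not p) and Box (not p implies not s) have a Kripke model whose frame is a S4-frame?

1. not Box (p or not p) and Box (not p implies not s), w0
2. not Box (p or not p), w0   [and-rule on 1]
3. Box (not p implies not s), w0   [and-rule on 1]
4. not p implies not s, w0   [Box-rule on 3 via w0Rw0]
5. not s, w0   [implies-rule on 4 (branches; this branch)]
6. not (p or not p), w1   [neg-Box-rule on 2: fresh world w1, w0Rw1]
7. not p, w1   [neg-or-rule on 6]
8. p, w1   [neg-or-rule on 6]
Accessibility: w0Rw0, w0Rw1, w1Rw1
Branch closes: p and not p both at w1.
Every branch closes; the branch above is one of them.

Unsatisfiable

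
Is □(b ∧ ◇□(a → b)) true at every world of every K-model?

Tableau for the negation ¬□(b ∧ ◇□(a → b)):
1. ¬□(b ∧ ◇□(a → b)), w0
2. ¬(b ∧ ◇□(a → b)), w1   [¬□-rule on 1: fresh world w1, w0Rw1]
3. ¬◇□(a → b), w1   [¬∧-rule on 2 (branches; this branch)]
Accessibility: w0Rw1
The negation has an open branch (countermodel exists).

Not valid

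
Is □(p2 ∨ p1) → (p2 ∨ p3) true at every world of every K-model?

No, not valid

Tableau for the negation ¬(□(p2 ∨ p1) → (p2 ∨ p3)):
1. ¬(□(p2 ∨ p1) → (p2 ∨ p3)), u
2. □(p2 ∨ p1), u   [¬→-rule on 1]
3. ¬(p2 ∨ p3), u   [¬→-rule on 1]
4. ¬p2, u   [¬∨-rule on 3]
5. ¬p3, u   [¬∨-rule on 3]
The negation has an open branch (countermodel exists).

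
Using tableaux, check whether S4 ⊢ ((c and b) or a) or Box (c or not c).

Tableau for the negation not (((c and b) or a) or Box (c or not c)):
1. not (((c and b) or a) or Box (c or not c)), w0
2. not ((c and b) or a), w0
3. not Box (c or not c), w0
4. not (c and b), w0
5. not a, w0
6. not b, w0
7. not (c or not c), w1
8. not c, w1
9. c, w1
Accessibility: w0Rw0, w0Rw1, w1Rw1
Branch closes: c and not c both at w1.
Every branch of the negation's tableau closes; the branch above is one of them.

Yes, valid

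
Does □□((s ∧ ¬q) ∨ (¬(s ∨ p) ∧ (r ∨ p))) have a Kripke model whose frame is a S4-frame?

Satisfiable

1. □□((s ∧ ¬q) ∨ (¬(s ∨ p) ∧ (r ∨ p))), w0
2. □((s ∧ ¬q) ∨ (¬(s ∨ p) ∧ (r ∨ p))), w0   [□-rule on 1 via w0Rw0]
3. (s ∧ ¬q) ∨ (¬(s ∨ p) ∧ (r ∨ p)), w0   [□-rule on 2 via w0Rw0]
4. ¬(s ∨ p) ∧ (r ∨ p), w0   [∨-rule on 3 (branches; this branch)]
5. ¬(s ∨ p), w0   [∧-rule on 4]
6. r ∨ p, w0   [∧-rule on 4]
7. ¬s, w0   [¬∨-rule on 5]
8. ¬p, w0   [¬∨-rule on 5]
9. r, w0   [∨-rule on 6 (branches; this branch)]
Accessibility: w0Rw0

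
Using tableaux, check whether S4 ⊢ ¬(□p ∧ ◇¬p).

Valid

Tableau for the negation □p ∧ ◇¬p:
1. □p ∧ ◇¬p, w0
2. □p, w0
3. ◇¬p, w0
4. p, w0
5. ¬p, w1
6. p, w1
Accessibility: w0Rw0, w0Rw1, w1Rw1
Branch closes: p and ¬p both at w1.
Every branch of the negation's tableau closes; the branch above is one of them.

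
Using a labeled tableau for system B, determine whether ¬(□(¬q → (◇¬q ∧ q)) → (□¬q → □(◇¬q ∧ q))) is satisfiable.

1. ¬(□(¬q → (◇¬q ∧ q)) → (□¬q → □(◇¬q ∧ q))), w0
2. □(¬q → (◇¬q ∧ q)), w0   [¬→-rule on 1]
3. ¬(□¬q → □(◇¬q ∧ q)), w0   [¬→-rule on 1]
4. □¬q, w0   [¬→-rule on 3]
5. ¬□(◇¬q ∧ q), w0   [¬→-rule on 3]
6. ¬q → (◇¬q ∧ q), w0   [□-rule on 2 via w0Rw0]
7. ¬q, w0   [□-rule on 4 via w0Rw0]
8. ◇¬q ∧ q, w0   [→-rule on 6 (branches; this branch)]
9. ◇¬q, w0   [∧-rule on 8]
10. q, w0   [∧-rule on 8]
Accessibility: w0Rw0
Branch closes: q and ¬q both at w0.
(One branch shown.) All branches close.

Unsatisfiable (every branch closes)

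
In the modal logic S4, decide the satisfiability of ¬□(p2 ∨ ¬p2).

Unsatisfiable (every branch closes)

1. ¬□(p2 ∨ ¬p2), w0
2. ¬(p2 ∨ ¬p2), w1   [¬□-rule on 1: fresh world w1, w0Rw1]
3. ¬p2, w1   [¬∨-rule on 2]
4. p2, w1   [¬∨-rule on 2]
Accessibility: w0Rw0, w0Rw1, w1Rw1
Branch closes: p2 and ¬p2 both at w1.
All branches of the tableau close; one closing branch shown above.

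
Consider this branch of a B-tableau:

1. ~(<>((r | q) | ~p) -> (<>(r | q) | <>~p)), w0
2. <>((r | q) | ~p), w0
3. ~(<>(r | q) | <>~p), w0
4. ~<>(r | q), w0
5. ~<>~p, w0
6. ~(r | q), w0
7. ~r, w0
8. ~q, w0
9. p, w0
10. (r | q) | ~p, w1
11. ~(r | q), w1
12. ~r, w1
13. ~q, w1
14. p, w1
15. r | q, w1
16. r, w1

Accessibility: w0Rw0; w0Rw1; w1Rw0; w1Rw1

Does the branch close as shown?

Both r and ~r appear at w1.

Closed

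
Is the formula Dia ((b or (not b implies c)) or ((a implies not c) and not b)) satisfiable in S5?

Yes, satisfiable

1. Dia ((b or (not b implies c)) or ((a implies not c) and not b)), w0
2. (b or (not b implies c)) or ((a implies not c) and not b), w1
3. (a implies not c) and not b, w1
4. a implies not c, w1
5. not b, w1
6. not c, w1
Accessibility: w0Rw0, w0Rw1, w1Rw0, w1Rw1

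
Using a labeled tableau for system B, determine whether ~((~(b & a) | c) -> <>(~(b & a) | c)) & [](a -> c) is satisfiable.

No, unsatisfiable

1. ~((~(b & a) | c) -> <>(~(b & a) | c)) & [](a -> c), 0
2. ~((~(b & a) | c) -> <>(~(b & a) | c)), 0
3. [](a -> c), 0
4. ~(b & a) | c, 0
5. ~<>(~(b & a) | c), 0
6. a -> c, 0
7. ~(~(b & a) | c), 0
8. b & a, 0
9. ~c, 0
10. b, 0
11. a, 0
12. ~(b & a), 0
13. c, 0
Accessibility: 0R0
Branch closes: c and ~c both at 0.
Every branch closes; the branch above is one of them.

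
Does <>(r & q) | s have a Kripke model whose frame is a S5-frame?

1. <>(r & q) | s, u
2. s, u
Accessibility: uRu

Yes, satisfiable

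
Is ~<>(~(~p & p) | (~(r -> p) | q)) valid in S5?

Tableau for the negation <>(~(~p & p) | (~(r -> p) | q)):
1. <>(~(~p & p) | (~(r -> p) | q)), u
2. ~(~p & p) | (~(r -> p) | q), v
3. ~(r -> p) | q, v
4. q, v
Accessibility: uRu, uRv, vRu, vRv
The negation has an open branch (countermodel exists).

No, not valid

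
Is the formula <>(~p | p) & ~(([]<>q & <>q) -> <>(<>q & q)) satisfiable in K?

1. <>(~p | p) & ~(([]<>q & <>q) -> <>(<>q & q)), u
2. <>(~p | p), u
3. ~(([]<>q & <>q) -> <>(<>q & q)), u
4. []<>q & <>q, u
5. ~<>(<>q & q), u
6. []<>q, u
7. <>q, u
8. ~p | p, v
9. ~(<>q & q), v
10. <>q, v
11. p, v
12. ~q, v
13. q, w
14. ~(<>q & q), w
15. <>q, w
16. ~<>q, w
17. q, x
18. q, y
19. ~q, y
Accessibility: uRv, uRw, vRx, wRy
Branch closes: q and ~q both at y.
All branches of the tableau close; one closing branch shown above.

No, unsatisfiable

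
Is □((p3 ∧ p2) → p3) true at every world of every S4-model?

Tableau for the negation ¬□((p3 ∧ p2) → p3):
1. ¬□((p3 ∧ p2) → p3), 0
2. ¬((p3 ∧ p2) → p3), 1   [¬□-rule on 1: fresh world 1, 0R1]
3. p3 ∧ p2, 1   [¬→-rule on 2]
4. ¬p3, 1   [¬→-rule on 2]
5. p3, 1   [∧-rule on 3]
6. p2, 1   [∧-rule on 3]
Accessibility: 0R0, 0R1, 1R1
Branch closes: p3 and ¬p3 both at 1.
Every branch of the negation's tableau closes; the branch above is one of them.

Valid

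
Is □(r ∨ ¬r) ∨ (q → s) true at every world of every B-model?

Tableau for the negation ¬(□(r ∨ ¬r) ∨ (q → s)):
1. ¬(□(r ∨ ¬r) ∨ (q → s)), u
2. ¬□(r ∨ ¬r), u
3. ¬(q → s), u
4. q, u
5. ¬s, u
6. ¬(r ∨ ¬r), v
7. ¬r, v
8. r, v
Accessibility: uRu, uRv, vRu, vRv
Branch closes: r and ¬r both at v.
All branches of the negation close; one closing branch shown above.

Valid in B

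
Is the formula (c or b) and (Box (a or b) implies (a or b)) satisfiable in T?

1. (c or b) and (Box (a or b) implies (a or b)), w0
2. c or b, w0
3. Box (a or b) implies (a or b), w0
4. b, w0
5. a or b, w0
Accessibility: w0Rw0

Satisfiable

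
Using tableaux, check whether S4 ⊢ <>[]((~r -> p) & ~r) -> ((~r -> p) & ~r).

Tableau for the negation ~(<>[]((~r -> p) & ~r) -> ((~r -> p) & ~r)):
1. ~(<>[]((~r -> p) & ~r) -> ((~r -> p) & ~r)), u
2. <>[]((~r -> p) & ~r), u
3. ~((~r -> p) & ~r), u
4. r, u
5. []((~r -> p) & ~r), v
6. (~r -> p) & ~r, v
7. ~r -> p, v
8. ~r, v
9. p, v
Accessibility: uRu, uRv, vRv
The negation has an open branch (countermodel exists).

Invalid (countermodel exists)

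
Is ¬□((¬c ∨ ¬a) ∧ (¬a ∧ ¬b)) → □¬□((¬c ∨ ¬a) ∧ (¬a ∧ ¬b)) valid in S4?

Tableau for the negation ¬(¬□((¬c ∨ ¬a) ∧ (¬a ∧ ¬b)) → □¬□((¬c ∨ ¬a) ∧ (¬a ∧ ¬b))):
1. ¬(¬□((¬c ∨ ¬a) ∧ (¬a ∧ ¬b)) → □¬□((¬c ∨ ¬a) ∧ (¬a ∧ ¬b))), w0
2. ¬□((¬c ∨ ¬a) ∧ (¬a ∧ ¬b)), w0
3. ¬□¬□((¬c ∨ ¬a) ∧ (¬a ∧ ¬b)), w0
4. ¬((¬c ∨ ¬a) ∧ (¬a ∧ ¬b)), w1
5. ¬(¬a ∧ ¬b), w1
6. b, w1
7. □((¬c ∨ ¬a) ∧ (¬a ∧ ¬b)), w2
8. (¬c ∨ ¬a) ∧ (¬a ∧ ¬b), w2
9. ¬c ∨ ¬a, w2
10. ¬a ∧ ¬b, w2
11. ¬a, w2
12. ¬b, w2
Accessibility: w0Rw0, w0Rw1, w0Rw2, w1Rw1, w2Rw2
The negation has an open branch (countermodel exists).

Not valid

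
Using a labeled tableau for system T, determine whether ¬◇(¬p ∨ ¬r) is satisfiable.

Satisfiable

1. ¬◇(¬p ∨ ¬r), u
2. ¬(¬p ∨ ¬r), u   [¬◇-rule on 1 via uRu]
3. p, u   [¬∨-rule on 2]
4. r, u   [¬∨-rule on 2]
Accessibility: uRu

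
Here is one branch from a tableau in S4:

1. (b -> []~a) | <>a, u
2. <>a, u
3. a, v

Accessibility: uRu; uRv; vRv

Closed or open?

Open

No atom appears with both signs at the same world.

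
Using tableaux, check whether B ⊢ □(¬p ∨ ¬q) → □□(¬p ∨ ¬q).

Invalid (countermodel exists)

Tableau for the negation ¬(□(¬p ∨ ¬q) → □□(¬p ∨ ¬q)):
1. ¬(□(¬p ∨ ¬q) → □□(¬p ∨ ¬q)), u
2. □(¬p ∨ ¬q), u
3. ¬□□(¬p ∨ ¬q), u
4. ¬p ∨ ¬q, u
5. ¬q, u
6. ¬□(¬p ∨ ¬q), v
7. ¬p ∨ ¬q, v
8. ¬q, v
9. ¬(¬p ∨ ¬q), w
10. p, w
11. q, w
Accessibility: uRu, uRv, vRu, vRv, vRw, wRv, wRw
The negation has an open branch (countermodel exists).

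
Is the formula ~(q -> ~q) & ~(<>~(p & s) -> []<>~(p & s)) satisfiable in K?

Yes, satisfiable

1. ~(q -> ~q) & ~(<>~(p & s) -> []<>~(p & s)), 0
2. ~(q -> ~q), 0   [&-rule on 1]
3. ~(<>~(p & s) -> []<>~(p & s)), 0   [&-rule on 1]
4. q, 0   [~->-rule on 2]
5. <>~(p & s), 0   [~->-rule on 3]
6. ~[]<>~(p & s), 0   [~->-rule on 3]
7. ~(p & s), 1   [<>-rule on 5: fresh world 1, 0R1]
8. ~s, 1   [~&-rule on 7 (branches; this branch)]
9. ~<>~(p & s), 2   [~[]-rule on 6: fresh world 2, 0R2]
Accessibility: 0R1, 0R2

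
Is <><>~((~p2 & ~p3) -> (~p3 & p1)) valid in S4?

Tableau for the negation ~<><>~((~p2 & ~p3) -> (~p3 & p1)):
1. ~<><>~((~p2 & ~p3) -> (~p3 & p1)), w0
2. ~<>~((~p2 & ~p3) -> (~p3 & p1)), w0
3. (~p2 & ~p3) -> (~p3 & p1), w0
4. ~p3 & p1, w0
5. ~p3, w0
6. p1, w0
Accessibility: w0Rw0
The negation has an open branch (countermodel exists).

Not valid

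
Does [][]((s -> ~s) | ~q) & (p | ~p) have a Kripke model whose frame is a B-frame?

Satisfiable

1. [][]((s -> ~s) | ~q) & (p | ~p), w0
2. [][]((s -> ~s) | ~q), w0
3. p | ~p, w0
4. []((s -> ~s) | ~q), w0
5. (s -> ~s) | ~q, w0
6. ~p, w0
7. ~q, w0
Accessibility: w0Rw0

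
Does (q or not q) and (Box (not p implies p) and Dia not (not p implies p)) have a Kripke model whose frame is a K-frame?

No, unsatisfiable

1. (q or not q) and (Box (not p implies p) and Dia not (not p implies p)), w0
2. q or not q, w0   [and-rule on 1]
3. Box (not p implies p) and Dia not (not p implies p), w0   [and-rule on 1]
4. Box (not p implies p), w0   [and-rule on 3]
5. Dia not (not p implies p), w0   [and-rule on 3]
6. not q, w0   [or-rule on 2 (branches; this branch)]
7. not (not p implies p), w1   [Dia-rule on 5: fresh world w1, w0Rw1]
8. not p, w1   [neg-implies-rule on 7]
9. not p implies p, w1   [Box-rule on 4 via w0Rw1]
10. p, w1   [implies-rule on 9 (branches; this branch)]
Accessibility: w0Rw1
Branch closes: p and not p both at w1.
All branches of the tableau close; one closing branch shown above.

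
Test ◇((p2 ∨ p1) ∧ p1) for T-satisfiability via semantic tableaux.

Yes, satisfiable

1. ◇((p2 ∨ p1) ∧ p1), w0
2. (p2 ∨ p1) ∧ p1, w1
3. p2 ∨ p1, w1
4. p1, w1
Accessibility: w0Rw0, w0Rw1, w1Rw1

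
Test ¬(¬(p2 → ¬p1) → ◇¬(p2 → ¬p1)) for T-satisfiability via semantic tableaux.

Unsatisfiable

1. ¬(¬(p2 → ¬p1) → ◇¬(p2 → ¬p1)), w0
2. ¬(p2 → ¬p1), w0
3. ¬◇¬(p2 → ¬p1), w0
4. p2, w0
5. p1, w0
6. p2 → ¬p1, w0
7. ¬p1, w0
Accessibility: w0Rw0
Branch closes: p1 and ¬p1 both at w0.
(One branch shown.) All branches close.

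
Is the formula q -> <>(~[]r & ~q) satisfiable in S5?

1. q -> <>(~[]r & ~q), u
2. <>(~[]r & ~q), u
3. ~[]r & ~q, v
4. ~[]r, v
5. ~q, v
6. ~r, w
Accessibility: uRu, uRv, uRw, vRu, vRv, vRw, wRu, wRv, wRw

Satisfiable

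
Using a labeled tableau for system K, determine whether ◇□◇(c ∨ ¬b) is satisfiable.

Satisfiable (open branch found)

1. ◇□◇(c ∨ ¬b), w0
2. □◇(c ∨ ¬b), w1
Accessibility: w0Rw1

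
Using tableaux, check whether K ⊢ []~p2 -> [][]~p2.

Invalid (countermodel exists)

Tableau for the negation ~([]~p2 -> [][]~p2):
1. ~([]~p2 -> [][]~p2), w0
2. []~p2, w0
3. ~[][]~p2, w0
4. ~[]~p2, w1
5. ~p2, w1
6. p2, w2
Accessibility: w0Rw1, w1Rw2
The negation has an open branch (countermodel exists).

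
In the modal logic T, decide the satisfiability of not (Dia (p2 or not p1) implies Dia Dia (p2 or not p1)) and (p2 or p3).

1. not (Dia (p2 or not p1) implies Dia Dia (p2 or not p1)) and (p2 or p3), u
2. not (Dia (p2 or not p1) implies Dia Dia (p2 or not p1)), u
3. p2 or p3, u
4. Dia (p2 or not p1), u
5. not Dia Dia (p2 or not p1), u
6. not Dia (p2 or not p1), u
7. not (p2 or not p1), u
8. not p2, u
9. p1, u
10. p3, u
11. p2 or not p1, v
12. not Dia (p2 or not p1), v
13. not (p2 or not p1), v
14. not p2, v
15. p1, v
16. not p1, v
Accessibility: uRu, uRv, vRv
Branch closes: p1 and not p1 both at v.
(One branch shown.) All branches close.

Unsatisfiable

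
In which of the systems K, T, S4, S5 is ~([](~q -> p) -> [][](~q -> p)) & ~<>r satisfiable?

K, T

S4-tableau for the formula:
1. ~([](~q -> p) -> [][](~q -> p)) & ~<>r, u
2. ~([](~q -> p) -> [][](~q -> p)), u
3. ~<>r, u
4. [](~q -> p), u
5. ~[][](~q -> p), u
6. ~r, u
7. ~q -> p, u
8. p, u
9. ~[](~q -> p), v
10. ~r, v
11. ~q -> p, v
12. p, v
13. ~(~q -> p), w
14. ~q, w
15. ~p, w
16. ~r, w
17. ~q -> p, w
18. p, w
Accessibility: uRu, uRv, uRw, vRv, vRw, wRw
Branch closes: p and ~p both at w.
Every branch closes (one shown): unsatisfiable in S4, hence also in S5 (every S5-frame is an S4-frame).
T-tableau for the formula:
1. ~([](~q -> p) -> [][](~q -> p)) & ~<>r, u
2. ~([](~q -> p) -> [][](~q -> p)), u
3. ~<>r, u
4. [](~q -> p), u
5. ~[][](~q -> p), u
6. ~r, u
7. ~q -> p, u
8. p, u
9. ~[](~q -> p), v
10. ~r, v
11. ~q -> p, v
12. p, v
13. ~(~q -> p), w
14. ~q, w
15. ~p, w
Accessibility: uRu, uRv, vRv, vRw, wRw
Complete open branch: satisfiable in T, hence also in K (this T-model is also a K-model).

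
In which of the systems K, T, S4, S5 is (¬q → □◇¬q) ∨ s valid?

S4-tableau for the negation ¬((¬q → □◇¬q) ∨ s):
1. ¬((¬q → □◇¬q) ∨ s), 0
2. ¬(¬q → □◇¬q), 0   [¬∨-rule on 1]
3. ¬s, 0   [¬∨-rule on 1]
4. ¬q, 0   [¬→-rule on 2]
5. ¬□◇¬q, 0   [¬→-rule on 2]
6. ¬◇¬q, 1   [¬□-rule on 5: fresh world 1, 0R1]
7. q, 1   [¬◇-rule on 6 via 1R1]
Accessibility: 0R0, 0R1, 1R1
Complete open branch: countermodel on an S4-frame, so not valid in S4, nor in K, T (the same frame is also a K-frame and a T-frame).
S5-tableau for the negation ¬((¬q → □◇¬q) ∨ s):
1. ¬((¬q → □◇¬q) ∨ s), 0
2. ¬(¬q → □◇¬q), 0   [¬∨-rule on 1]
3. ¬s, 0   [¬∨-rule on 1]
4. ¬q, 0   [¬→-rule on 2]
5. ¬□◇¬q, 0   [¬→-rule on 2]
6. ¬◇¬q, 1   [¬□-rule on 5: fresh world 1, 0R1]
7. q, 0   [¬◇-rule on 6 via 1R0]
Accessibility: 0R0, 0R1, 1R0, 1R1
Branch closes: q and ¬q both at 0.
Every branch closes (one shown): valid in S5.

S5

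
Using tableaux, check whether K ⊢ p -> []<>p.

Not valid

Tableau for the negation ~(p -> []<>p):
1. ~(p -> []<>p), w0
2. p, w0
3. ~[]<>p, w0
4. ~<>p, w1
Accessibility: w0Rw1
The negation has an open branch (countermodel exists).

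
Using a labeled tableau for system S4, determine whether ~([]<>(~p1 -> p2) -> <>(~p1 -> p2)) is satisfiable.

No, unsatisfiable

1. ~([]<>(~p1 -> p2) -> <>(~p1 -> p2)), 0
2. []<>(~p1 -> p2), 0   [~->-rule on 1]
3. ~<>(~p1 -> p2), 0   [~->-rule on 1]
4. <>(~p1 -> p2), 0   [[]-rule on 2 via 0R0]
5. ~(~p1 -> p2), 0   [~<>-rule on 3 via 0R0]
6. ~p1, 0   [~->-rule on 5]
7. ~p2, 0   [~->-rule on 5]
8. ~p1 -> p2, 1   [<>-rule on 4: fresh world 1, 0R1]
9. <>(~p1 -> p2), 1   [[]-rule on 2 via 0R1]
10. ~(~p1 -> p2), 1   [~<>-rule on 3 via 0R1]
11. ~p1, 1   [~->-rule on 10]
12. ~p2, 1   [~->-rule on 10]
13. p2, 1   [->-rule on 8 (branches; this branch)]
Accessibility: 0R0, 0R1, 1R1
Branch closes: p2 and ~p2 both at 1.
Every branch closes; the branch above is one of them.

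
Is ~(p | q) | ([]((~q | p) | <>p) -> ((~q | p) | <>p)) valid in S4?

Yes, valid

Tableau for the negation ~(~(p | q) | ([]((~q | p) | <>p) -> ((~q | p) | <>p))):
1. ~(~(p | q) | ([]((~q | p) | <>p) -> ((~q | p) | <>p))), 0
2. p | q, 0
3. ~([]((~q | p) | <>p) -> ((~q | p) | <>p)), 0
4. []((~q | p) | <>p), 0
5. ~((~q | p) | <>p), 0
6. ~(~q | p), 0
7. ~<>p, 0
8. q, 0
9. ~p, 0
10. (~q | p) | <>p, 0
11. <>p, 0
12. p, 1
13. (~q | p) | <>p, 1
14. ~p, 1
Accessibility: 0R0, 0R1, 1R1
Branch closes: p and ~p both at 1.
Every branch of the negation's tableau closes; the branch above is one of them.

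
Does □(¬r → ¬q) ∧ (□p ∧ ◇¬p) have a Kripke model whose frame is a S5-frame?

Unsatisfiable

1. □(¬r → ¬q) ∧ (□p ∧ ◇¬p), w0
2. □(¬r → ¬q), w0
3. □p ∧ ◇¬p, w0
4. □p, w0
5. ◇¬p, w0
6. ¬r → ¬q, w0
7. p, w0
8. ¬q, w0
9. ¬p, w1
10. ¬r → ¬q, w1
11. p, w1
Accessibility: w0Rw0, w0Rw1, w1Rw0, w1Rw1
Branch closes: p and ¬p both at w1.
(One branch shown.) All branches close.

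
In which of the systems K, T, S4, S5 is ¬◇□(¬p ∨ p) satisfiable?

K-tableau for the formula:
1. ¬◇□(¬p ∨ p), u
Complete open branch: satisfiable in K.
T-tableau for the formula:
1. ¬◇□(¬p ∨ p), u
2. ¬□(¬p ∨ p), u
3. ¬(¬p ∨ p), v
4. p, v
5. ¬p, v
Accessibility: uRu, uRv, vRv
Branch closes: p and ¬p both at v.
Every branch closes (one shown): unsatisfiable in T, hence also in S4, S5 (every S4/S5-frame is a T-frame).

K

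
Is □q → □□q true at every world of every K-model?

Tableau for the negation ¬(□q → □□q):
1. ¬(□q → □□q), w0
2. □q, w0
3. ¬□□q, w0
4. ¬□q, w1
5. q, w1
6. ¬q, w2
Accessibility: w0Rw1, w1Rw2
The negation has an open branch (countermodel exists).

Invalid (countermodel exists)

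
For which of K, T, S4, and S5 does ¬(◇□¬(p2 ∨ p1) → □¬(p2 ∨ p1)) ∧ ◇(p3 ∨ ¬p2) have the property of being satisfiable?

S4-tableau for the formula:
1. ¬(◇□¬(p2 ∨ p1) → □¬(p2 ∨ p1)) ∧ ◇(p3 ∨ ¬p2), u
2. ¬(◇□¬(p2 ∨ p1) → □¬(p2 ∨ p1)), u   [∧-rule on 1]
3. ◇(p3 ∨ ¬p2), u   [∧-rule on 1]
4. ◇□¬(p2 ∨ p1), u   [¬→-rule on 2]
5. ¬□¬(p2 ∨ p1), u   [¬→-rule on 2]
6. p3 ∨ ¬p2, v   [◇-rule on 3: fresh world v, uRv]
7. ¬p2, v   [∨-rule on 6 (branches; this branch)]
8. □¬(p2 ∨ p1), w   [◇-rule on 4: fresh world w, uRw]
9. ¬(p2 ∨ p1), w   [□-rule on 8 via wRw]
10. ¬p2, w   [¬∨-rule on 9]
11. ¬p1, w   [¬∨-rule on 9]
12. p2 ∨ p1, x   [¬□-rule on 5: fresh world x, uRx]
13. p1, x   [∨-rule on 12 (branches; this branch)]
Accessibility: uRu, uRv, uRw, uRx, vRv, wRw, xRx
Complete open branch: satisfiable in S4, hence also in K, T (this S4-model is also a K-model and a T-model).
S5-tableau for the formula:
1. ¬(◇□¬(p2 ∨ p1) → □¬(p2 ∨ p1)) ∧ ◇(p3 ∨ ¬p2), u
2. ¬(◇□¬(p2 ∨ p1) → □¬(p2 ∨ p1)), u   [∧-rule on 1]
3. ◇(p3 ∨ ¬p2), u   [∧-rule on 1]
4. ◇□¬(p2 ∨ p1), u   [¬→-rule on 2]
5. ¬□¬(p2 ∨ p1), u   [¬→-rule on 2]
6. p3 ∨ ¬p2, v   [◇-rule on 3: fresh world v, uRv]
7. ¬p2, v   [∨-rule on 6 (branches; this branch)]
8. □¬(p2 ∨ p1), w   [◇-rule on 4: fresh world w, uRw]
9. ¬(p2 ∨ p1), u   [□-rule on 8 via wRu]
10. ¬p2, u   [¬∨-rule on 9]
11. ¬p1, u   [¬∨-rule on 9]
12. ¬(p2 ∨ p1), v   [□-rule on 8 via wRv]
13. ¬p1, v   [¬∨-rule on 12]
14. ¬(p2 ∨ p1), w   [□-rule on 8 via wRw]
15. ¬p2, w   [¬∨-rule on 14]
16. ¬p1, w   [¬∨-rule on 14]
17. p2 ∨ p1, x   [¬□-rule on 5: fresh world x, uRx]
18. ¬(p2 ∨ p1), x   [□-rule on 8 via wRx]
19. ¬p2, x   [¬∨-rule on 18]
20. ¬p1, x   [¬∨-rule on 18]
21. p1, x   [∨-rule on 17 (branches; this branch)]
Accessibility: uRu, uRv, uRw, uRx, vRu, vRv, vRw, vRx, wRu, wRv, wRw, wRx, xRu, xRv, xRw, xRx
Branch closes: p1 and ¬p1 both at x.
Every branch closes (one shown): unsatisfiable in S5.

K, T, S4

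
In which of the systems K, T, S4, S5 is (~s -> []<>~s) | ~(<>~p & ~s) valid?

S5

S5-tableau for the negation ~((~s -> []<>~s) | ~(<>~p & ~s)):
1. ~((~s -> []<>~s) | ~(<>~p & ~s)), 0
2. ~(~s -> []<>~s), 0   [~|-rule on 1]
3. <>~p & ~s, 0   [~|-rule on 1]
4. ~s, 0   [~->-rule on 2]
5. ~[]<>~s, 0   [~->-rule on 2]
6. <>~p, 0   [&-rule on 3]
7. ~<>~s, 1   [~[]-rule on 5: fresh world 1, 0R1]
8. s, 0   [~<>-rule on 7 via 1R0]
Accessibility: 0R0, 0R1, 1R0, 1R1
Branch closes: s and ~s both at 0.
Every branch closes (one shown): valid in S5.
S4-tableau for the negation ~((~s -> []<>~s) | ~(<>~p & ~s)):
1. ~((~s -> []<>~s) | ~(<>~p & ~s)), 0
2. ~(~s -> []<>~s), 0   [~|-rule on 1]
3. <>~p & ~s, 0   [~|-rule on 1]
4. ~s, 0   [~->-rule on 2]
5. ~[]<>~s, 0   [~->-rule on 2]
6. <>~p, 0   [&-rule on 3]
7. ~<>~s, 1   [~[]-rule on 5: fresh world 1, 0R1]
8. s, 1   [~<>-rule on 7 via 1R1]
9. ~p, 2   [<>-rule on 6: fresh world 2, 0R2]
Accessibility: 0R0, 0R1, 0R2, 1R1, 2R2
Complete open branch: countermodel on an S4-frame, so not valid in S4, nor in K, T (the same frame is also a K-frame and a T-frame).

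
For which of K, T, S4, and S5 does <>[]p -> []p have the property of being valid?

S4-tableau for the negation ~(<>[]p -> []p):
1. ~(<>[]p -> []p), 0
2. <>[]p, 0
3. ~[]p, 0
4. []p, 1
5. p, 1
6. ~p, 2
Accessibility: 0R0, 0R1, 0R2, 1R1, 2R2
Complete open branch: countermodel on an S4-frame, so not valid in S4, nor in K, T (the same frame is also a K-frame and a T-frame).
S5-tableau for the negation ~(<>[]p -> []p):
1. ~(<>[]p -> []p), 0
2. <>[]p, 0
3. ~[]p, 0
4. []p, 1
5. p, 0
6. p, 1
7. ~p, 2
8. p, 2
Accessibility: 0R0, 0R1, 0R2, 1R0, 1R1, 1R2, 2R0, 2R1, 2R2
Branch closes: p and ~p both at 2.
Every branch closes (one shown): valid in S5.

S5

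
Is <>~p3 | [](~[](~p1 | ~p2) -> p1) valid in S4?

Tableau for the negation ~(<>~p3 | [](~[](~p1 | ~p2) -> p1)):
1. ~(<>~p3 | [](~[](~p1 | ~p2) -> p1)), u
2. ~<>~p3, u
3. ~[](~[](~p1 | ~p2) -> p1), u
4. p3, u
5. ~(~[](~p1 | ~p2) -> p1), v
6. ~[](~p1 | ~p2), v
7. ~p1, v
8. p3, v
9. ~(~p1 | ~p2), w
10. p1, w
11. p2, w
12. p3, w
Accessibility: uRu, uRv, uRw, vRv, vRw, wRw
The negation has an open branch (countermodel exists).

Invalid (countermodel exists)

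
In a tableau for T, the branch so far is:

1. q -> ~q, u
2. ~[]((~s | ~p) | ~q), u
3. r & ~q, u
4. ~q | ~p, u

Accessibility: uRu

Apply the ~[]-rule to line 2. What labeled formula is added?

a fresh world v with uRv, and ~((~s | ~p) | ~q) at v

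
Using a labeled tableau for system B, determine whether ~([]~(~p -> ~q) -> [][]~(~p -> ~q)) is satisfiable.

1. ~([]~(~p -> ~q) -> [][]~(~p -> ~q)), 0
2. []~(~p -> ~q), 0
3. ~[][]~(~p -> ~q), 0
4. ~(~p -> ~q), 0
5. ~p, 0
6. q, 0
7. ~[]~(~p -> ~q), 1
8. ~(~p -> ~q), 1
9. ~p, 1
10. q, 1
11. ~p -> ~q, 2
12. ~q, 2
Accessibility: 0R0, 0R1, 1R0, 1R1, 1R2, 2R1, 2R2

Satisfiable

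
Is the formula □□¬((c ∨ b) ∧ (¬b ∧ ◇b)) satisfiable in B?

1. □□¬((c ∨ b) ∧ (¬b ∧ ◇b)), 0
2. □¬((c ∨ b) ∧ (¬b ∧ ◇b)), 0
3. ¬((c ∨ b) ∧ (¬b ∧ ◇b)), 0
4. ¬(¬b ∧ ◇b), 0
5. ¬◇b, 0
6. ¬b, 0
Accessibility: 0R0

Yes, satisfiable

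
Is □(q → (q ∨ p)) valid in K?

Valid

Tableau for the negation ¬□(q → (q ∨ p)):
1. ¬□(q → (q ∨ p)), u
2. ¬(q → (q ∨ p)), v
3. q, v
4. ¬(q ∨ p), v
5. ¬q, v
6. ¬p, v
Accessibility: uRv
Branch closes: q and ¬q both at v.
Every branch of the negation's tableau closes; the branch above is one of them.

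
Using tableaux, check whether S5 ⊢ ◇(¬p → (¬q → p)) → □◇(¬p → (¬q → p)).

Tableau for the negation ¬(◇(¬p → (¬q → p)) → □◇(¬p → (¬q → p))):
1. ¬(◇(¬p → (¬q → p)) → □◇(¬p → (¬q → p))), w0
2. ◇(¬p → (¬q → p)), w0
3. ¬□◇(¬p → (¬q → p)), w0
4. ¬p → (¬q → p), w1
5. ¬q → p, w1
6. q, w1
7. ¬◇(¬p → (¬q → p)), w2
8. ¬(¬p → (¬q → p)), w0
9. ¬p, w0
10. ¬(¬q → p), w0
11. ¬q, w0
12. ¬(¬p → (¬q → p)), w1
13. ¬p, w1
14. ¬(¬q → p), w1
15. ¬q, w1
Accessibility: w0Rw0, w0Rw1, w0Rw2, w1Rw0, w1Rw1, w1Rw2, w2Rw0, w2Rw1, w2Rw2
Branch closes: q and ¬q both at w1.
Every branch of the negation's tableau closes; the branch above is one of them.

Valid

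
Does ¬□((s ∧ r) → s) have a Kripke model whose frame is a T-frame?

1. ¬□((s ∧ r) → s), w0
2. ¬((s ∧ r) → s), w1
3. s ∧ r, w1
4. ¬s, w1
5. s, w1
6. r, w1
Accessibility: w0Rw0, w0Rw1, w1Rw1
Branch closes: s and ¬s both at w1.
(One branch shown.) All branches close.

Unsatisfiable (every branch closes)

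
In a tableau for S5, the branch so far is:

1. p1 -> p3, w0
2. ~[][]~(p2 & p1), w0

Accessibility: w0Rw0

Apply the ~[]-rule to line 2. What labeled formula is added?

a fresh world w1 with w0Rw1, and ~[]~(p2 & p1) at w1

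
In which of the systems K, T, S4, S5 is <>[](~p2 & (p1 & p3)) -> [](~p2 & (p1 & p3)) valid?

S4-tableau for the negation ~(<>[](~p2 & (p1 & p3)) -> [](~p2 & (p1 & p3))):
1. ~(<>[](~p2 & (p1 & p3)) -> [](~p2 & (p1 & p3))), w0
2. <>[](~p2 & (p1 & p3)), w0
3. ~[](~p2 & (p1 & p3)), w0
4. [](~p2 & (p1 & p3)), w1
5. ~p2 & (p1 & p3), w1
6. ~p2, w1
7. p1 & p3, w1
8. p1, w1
9. p3, w1
10. ~(~p2 & (p1 & p3)), w2
11. ~(p1 & p3), w2
12. ~p3, w2
Accessibility: w0Rw0, w0Rw1, w0Rw2, w1Rw1, w2Rw2
Complete open branch: countermodel on an S4-frame, so not valid in S4, nor in K, T (the same frame is also a K-frame and a T-frame).
S5-tableau for the negation ~(<>[](~p2 & (p1 & p3)) -> [](~p2 & (p1 & p3))):
1. ~(<>[](~p2 & (p1 & p3)) -> [](~p2 & (p1 & p3))), w0
2. <>[](~p2 & (p1 & p3)), w0
3. ~[](~p2 & (p1 & p3)), w0
4. [](~p2 & (p1 & p3)), w1
5. ~p2 & (p1 & p3), w0
6. ~p2, w0
7. p1 & p3, w0
8. p1, w0
9. p3, w0
10. ~p2 & (p1 & p3), w1
11. ~p2, w1
12. p1 & p3, w1
13. p1, w1
14. p3, w1
15. ~(~p2 & (p1 & p3)), w2
16. ~p2 & (p1 & p3), w2
17. ~p2, w2
18. p1 & p3, w2
19. p1, w2
20. p3, w2
21. ~(p1 & p3), w2
22. ~p3, w2
Accessibility: w0Rw0, w0Rw1, w0Rw2, w1Rw0, w1Rw1, w1Rw2, w2Rw0, w2Rw1, w2Rw2
Branch closes: p3 and ~p3 both at w2.
Every branch closes (one shown): valid in S5.

S5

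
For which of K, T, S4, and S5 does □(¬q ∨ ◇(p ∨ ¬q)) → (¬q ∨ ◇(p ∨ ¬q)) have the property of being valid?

T, S4, S5

T-tableau for the negation ¬(□(¬q ∨ ◇(p ∨ ¬q)) → (¬q ∨ ◇(p ∨ ¬q))):
1. ¬(□(¬q ∨ ◇(p ∨ ¬q)) → (¬q ∨ ◇(p ∨ ¬q))), 0
2. □(¬q ∨ ◇(p ∨ ¬q)), 0
3. ¬(¬q ∨ ◇(p ∨ ¬q)), 0
4. q, 0
5. ¬◇(p ∨ ¬q), 0
6. ¬q ∨ ◇(p ∨ ¬q), 0
7. ¬(p ∨ ¬q), 0
8. ¬p, 0
9. ◇(p ∨ ¬q), 0
10. p ∨ ¬q, 1
11. ¬q ∨ ◇(p ∨ ¬q), 1
12. ¬(p ∨ ¬q), 1
13. ¬p, 1
14. q, 1
15. ¬q, 1
Accessibility: 0R0, 0R1, 1R1
Branch closes: q and ¬q both at 1.
Every branch closes (one shown): valid in T, hence also in S4, S5 (every theorem of T is a theorem of S4 and S5).
K-tableau for the negation ¬(□(¬q ∨ ◇(p ∨ ¬q)) → (¬q ∨ ◇(p ∨ ¬q))):
1. ¬(□(¬q ∨ ◇(p ∨ ¬q)) → (¬q ∨ ◇(p ∨ ¬q))), 0
2. □(¬q ∨ ◇(p ∨ ¬q)), 0
3. ¬(¬q ∨ ◇(p ∨ ¬q)), 0
4. q, 0
5. ¬◇(p ∨ ¬q), 0
Complete open branch: countermodel on a K-frame, so not valid in K.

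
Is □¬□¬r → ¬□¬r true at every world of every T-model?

Yes, valid

Tableau for the negation ¬(□¬□¬r → ¬□¬r):
1. ¬(□¬□¬r → ¬□¬r), u
2. □¬□¬r, u
3. □¬r, u
4. ¬□¬r, u
5. ¬r, u
6. r, v
7. ¬□¬r, v
8. ¬r, v
Accessibility: uRu, uRv, vRv
Branch closes: r and ¬r both at v.
Every branch of the negation's tableau closes; the branch above is one of them.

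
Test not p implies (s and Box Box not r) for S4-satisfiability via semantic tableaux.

1. not p implies (s and Box Box not r), w0
2. s and Box Box not r, w0
3. s, w0
4. Box Box not r, w0
5. Box not r, w0
6. not r, w0
Accessibility: w0Rw0

Yes, satisfiable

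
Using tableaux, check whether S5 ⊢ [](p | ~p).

Tableau for the negation ~[](p | ~p):
1. ~[](p | ~p), w0
2. ~(p | ~p), w1
3. ~p, w1
4. p, w1
Accessibility: w0Rw0, w0Rw1, w1Rw0, w1Rw1
Branch closes: p and ~p both at w1.
Every branch of the negation's tableau closes; the branch above is one of them.

Valid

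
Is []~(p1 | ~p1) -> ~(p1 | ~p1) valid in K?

Invalid (countermodel exists)

Tableau for the negation ~([]~(p1 | ~p1) -> ~(p1 | ~p1)):
1. ~([]~(p1 | ~p1) -> ~(p1 | ~p1)), w0
2. []~(p1 | ~p1), w0
3. p1 | ~p1, w0
4. ~p1, w0
The negation has an open branch (countermodel exists).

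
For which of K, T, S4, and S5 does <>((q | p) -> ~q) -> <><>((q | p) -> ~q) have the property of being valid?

T-tableau for the negation ~(<>((q | p) -> ~q) -> <><>((q | p) -> ~q)):
1. ~(<>((q | p) -> ~q) -> <><>((q | p) -> ~q)), 0
2. <>((q | p) -> ~q), 0
3. ~<><>((q | p) -> ~q), 0
4. ~<>((q | p) -> ~q), 0
5. ~((q | p) -> ~q), 0
6. q | p, 0
7. q, 0
8. p, 0
9. (q | p) -> ~q, 1
10. ~<>((q | p) -> ~q), 1
11. ~((q | p) -> ~q), 1
12. q | p, 1
13. q, 1
14. ~(q | p), 1
15. ~q, 1
16. ~p, 1
Accessibility: 0R0, 0R1, 1R1
Branch closes: q and ~q both at 1.
Every branch closes (one shown): valid in T, hence also in S4, S5 (every theorem of T is a theorem of S4 and S5).
K-tableau for the negation ~(<>((q | p) -> ~q) -> <><>((q | p) -> ~q)):
1. ~(<>((q | p) -> ~q) -> <><>((q | p) -> ~q)), 0
2. <>((q | p) -> ~q), 0
3. ~<><>((q | p) -> ~q), 0
4. (q | p) -> ~q, 1
5. ~<>((q | p) -> ~q), 1
6. ~q, 1
Accessibility: 0R1
Complete open branch: countermodel on a K-frame, so not valid in K.

T, S4, S5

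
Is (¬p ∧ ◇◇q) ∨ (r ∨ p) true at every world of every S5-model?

Tableau for the negation ¬((¬p ∧ ◇◇q) ∨ (r ∨ p)):
1. ¬((¬p ∧ ◇◇q) ∨ (r ∨ p)), w0
2. ¬(¬p ∧ ◇◇q), w0
3. ¬(r ∨ p), w0
4. ¬r, w0
5. ¬p, w0
6. ¬◇◇q, w0
7. ¬◇q, w0
8. ¬q, w0
Accessibility: w0Rw0
The negation has an open branch (countermodel exists).

Not valid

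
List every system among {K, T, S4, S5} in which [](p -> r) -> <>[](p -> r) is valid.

K-tableau for the negation ~([](p -> r) -> <>[](p -> r)):
1. ~([](p -> r) -> <>[](p -> r)), w0
2. [](p -> r), w0
3. ~<>[](p -> r), w0
Complete open branch: countermodel on a K-frame, so not valid in K.
T-tableau for the negation ~([](p -> r) -> <>[](p -> r)):
1. ~([](p -> r) -> <>[](p -> r)), w0
2. [](p -> r), w0
3. ~<>[](p -> r), w0
4. p -> r, w0
5. ~[](p -> r), w0
6. r, w0
7. ~(p -> r), w1
8. p, w1
9. ~r, w1
10. p -> r, w1
11. ~[](p -> r), w1
12. r, w1
Accessibility: w0Rw0, w0Rw1, w1Rw1
Branch closes: r and ~r both at w1.
Every branch closes (one shown): valid in T, hence also in S4, S5 (every theorem of T is a theorem of S4 and S5).

T, S4, S5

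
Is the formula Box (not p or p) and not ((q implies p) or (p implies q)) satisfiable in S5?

Unsatisfiable

1. Box (not p or p) and not ((q implies p) or (p implies q)), u
2. Box (not p or p), u   [and-rule on 1]
3. not ((q implies p) or (p implies q)), u   [and-rule on 1]
4. not (q implies p), u   [neg-or-rule on 3]
5. not (p implies q), u   [neg-or-rule on 3]
6. q, u   [neg-implies-rule on 4]
7. not p, u   [neg-implies-rule on 4]
8. p, u   [neg-implies-rule on 5]
9. not q, u   [neg-implies-rule on 5]
Accessibility: uRu
Branch closes: p and not p both at u.
Every branch closes; the branch above is one of them.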